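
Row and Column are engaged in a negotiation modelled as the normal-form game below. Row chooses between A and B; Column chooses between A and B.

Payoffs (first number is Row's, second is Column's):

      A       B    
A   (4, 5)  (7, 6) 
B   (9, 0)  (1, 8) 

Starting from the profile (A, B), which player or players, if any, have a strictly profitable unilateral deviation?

Neither

Row at (A, B) earns 7; deviating to B yields 1 — not better.
Column earns 6; deviating to A yields 5 — not better.
Neither player can strictly improve; the profile is a Nash equilibrium.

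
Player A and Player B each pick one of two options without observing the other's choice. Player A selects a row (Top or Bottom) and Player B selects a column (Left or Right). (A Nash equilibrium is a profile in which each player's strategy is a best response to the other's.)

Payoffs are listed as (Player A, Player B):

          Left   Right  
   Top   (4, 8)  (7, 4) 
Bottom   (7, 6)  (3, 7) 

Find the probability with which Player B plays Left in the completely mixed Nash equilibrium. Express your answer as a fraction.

4/7

Let y be the probability that Player B plays Left. In a completely mixed equilibrium, Player A must be indifferent between Top and Bottom.
Player A's expected payoff from Top is 4y + 7(1−y); from Bottom it is 7y + 3(1−y).
Setting these equal: −3y + 7 = 4y + 3, so y = 4/7.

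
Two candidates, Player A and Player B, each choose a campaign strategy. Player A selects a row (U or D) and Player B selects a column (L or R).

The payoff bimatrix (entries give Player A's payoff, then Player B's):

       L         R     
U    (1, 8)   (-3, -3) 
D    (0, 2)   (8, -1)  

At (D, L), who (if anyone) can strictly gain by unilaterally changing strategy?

Player A

Player A at (D, L) earns 0; deviating to U yields 1 — a strict improvement.
Player B earns 2; deviating to R yields -1 — not better.
Only Player A has a strictly profitable deviation.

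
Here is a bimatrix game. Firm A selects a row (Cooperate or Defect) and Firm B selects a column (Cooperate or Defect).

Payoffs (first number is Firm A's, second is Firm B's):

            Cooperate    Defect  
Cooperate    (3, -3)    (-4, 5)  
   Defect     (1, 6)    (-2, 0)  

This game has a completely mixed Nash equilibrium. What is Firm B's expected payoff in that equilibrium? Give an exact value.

15/7

First find x, the probability Firm A plays Cooperate, from Firm B's indifference between Cooperate and Defect: −3x + 6(1−x) = 5x, giving x = 3/7.
Since Firm B is indifferent in equilibrium, Firm B's expected payoff equals the payoff from either column against (3/7, 4/7). Using Cooperate: −3(3/7) + 6(4/7) = 15/7.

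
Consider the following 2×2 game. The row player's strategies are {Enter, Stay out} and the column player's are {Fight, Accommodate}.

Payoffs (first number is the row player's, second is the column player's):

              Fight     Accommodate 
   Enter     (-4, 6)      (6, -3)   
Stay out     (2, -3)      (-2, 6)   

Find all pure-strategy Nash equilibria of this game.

(Enter, Fight): the row player prefers Stay out (2 > -4) — not an equilibrium.
(Enter, Accommodate): the column player prefers Fight (6 > -3) — not an equilibrium.
(Stay out, Fight): the column player prefers Accommodate (6 > -3) — not an equilibrium.
(Stay out, Accommodate): the row player prefers Enter (6 > -2) — not an equilibrium.

none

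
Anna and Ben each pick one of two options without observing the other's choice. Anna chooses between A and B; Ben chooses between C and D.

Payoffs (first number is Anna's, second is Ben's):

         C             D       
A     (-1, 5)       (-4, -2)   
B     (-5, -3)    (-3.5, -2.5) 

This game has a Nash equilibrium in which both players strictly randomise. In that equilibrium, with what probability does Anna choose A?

Let r be the probability that Anna plays A. In a completely mixed equilibrium, Ben must be indifferent between C and D.
Ben's expected payoff from C is 5r − 3(1−r); from D it is −2r − 2.5(1−r).
Setting these equal: 8r − 3 = 0.5r − 2.5, so r = 1/15.

1/15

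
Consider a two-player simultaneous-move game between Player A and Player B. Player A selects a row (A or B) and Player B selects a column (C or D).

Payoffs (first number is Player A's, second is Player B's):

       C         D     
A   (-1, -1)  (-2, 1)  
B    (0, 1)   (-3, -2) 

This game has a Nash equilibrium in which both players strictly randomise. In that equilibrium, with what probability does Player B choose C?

1/2

Let c be the probability that Player B plays C. In a completely mixed equilibrium, Player A must be indifferent between A and B.
Player A's expected payoff from A is −c − 2(1−c); from B it is −3(1−c).
Setting these equal: c − 2 = 3c − 3, so c = 1/2.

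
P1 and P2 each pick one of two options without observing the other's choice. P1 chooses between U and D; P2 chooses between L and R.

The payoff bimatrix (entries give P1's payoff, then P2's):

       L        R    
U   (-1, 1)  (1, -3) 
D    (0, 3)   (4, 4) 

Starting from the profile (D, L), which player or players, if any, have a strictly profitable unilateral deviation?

P1 at (D, L) earns 0; deviating to U yields -1 — not better.
P2 earns 3; deviating to R yields 4 — a strict improvement.
Only P2 has a strictly profitable deviation.

P2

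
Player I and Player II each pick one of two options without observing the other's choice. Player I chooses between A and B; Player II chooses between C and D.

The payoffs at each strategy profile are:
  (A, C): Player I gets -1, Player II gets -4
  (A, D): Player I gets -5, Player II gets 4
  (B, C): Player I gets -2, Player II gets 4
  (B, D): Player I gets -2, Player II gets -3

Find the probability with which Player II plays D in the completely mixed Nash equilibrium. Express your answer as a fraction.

Let c be the probability that Player II plays C. In a completely mixed equilibrium, Player I must be indifferent between A and B.
Player I's expected payoff from A is −c − 5(1−c); from B it is −2c − 2(1−c).
Setting these equal: 4c − 5 = -2, so c = 3/4.
Therefore Player II plays D with probability 1 − 3/4 = 1/4.

1/4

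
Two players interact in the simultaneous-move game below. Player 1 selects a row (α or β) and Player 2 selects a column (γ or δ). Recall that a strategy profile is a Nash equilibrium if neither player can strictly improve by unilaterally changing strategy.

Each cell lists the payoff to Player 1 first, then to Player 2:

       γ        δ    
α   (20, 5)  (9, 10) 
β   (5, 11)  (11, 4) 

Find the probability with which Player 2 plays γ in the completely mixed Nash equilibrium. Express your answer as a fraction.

2/17

Let c be the probability that Player 2 plays γ. In a completely mixed equilibrium, Player 1 must be indifferent between α and β.
Player 1's expected payoff from α is 20c + 9(1−c); from β it is 5c + 11(1−c).
Setting these equal: 11c + 9 = −6c + 11, so c = 2/17.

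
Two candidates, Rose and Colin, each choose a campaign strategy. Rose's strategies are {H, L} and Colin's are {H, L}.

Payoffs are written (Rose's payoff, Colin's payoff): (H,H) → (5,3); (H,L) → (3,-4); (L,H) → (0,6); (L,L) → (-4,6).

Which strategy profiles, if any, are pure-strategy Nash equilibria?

(H, H)

(H, H): Rose gets 5 ≥ 0 from L, and Colin gets 3 ≥ -4 from L — Nash equilibrium.
(H, L): Colin prefers H (3 > -4) — not an equilibrium.
(L, H): Rose prefers H (5 > 0) — not an equilibrium.
(L, L): Rose prefers H (3 > -4) — not an equilibrium.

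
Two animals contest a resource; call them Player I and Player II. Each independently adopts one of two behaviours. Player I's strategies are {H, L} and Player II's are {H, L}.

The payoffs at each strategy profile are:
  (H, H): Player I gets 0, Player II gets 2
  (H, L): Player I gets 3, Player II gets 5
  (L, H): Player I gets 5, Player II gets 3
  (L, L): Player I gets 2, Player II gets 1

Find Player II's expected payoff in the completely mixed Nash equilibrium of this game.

13/5

First find p, the probability Player I plays H, from Player II's indifference between H and L: 2p + 3(1−p) = 5p + (1−p), giving p = 2/5.
Since Player II is indifferent in equilibrium, Player II's expected payoff equals the payoff from either column against (2/5, 3/5). Using H: 2(2/5) + 3(3/5) = 13/5.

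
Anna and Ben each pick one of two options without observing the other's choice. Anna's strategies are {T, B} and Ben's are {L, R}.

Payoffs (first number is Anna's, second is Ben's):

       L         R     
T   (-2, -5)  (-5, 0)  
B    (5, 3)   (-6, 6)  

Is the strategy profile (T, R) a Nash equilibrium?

Yes

At (T, R), Anna earns -5; switching to B would give -6, so Anna has no profitable deviation.
Ben earns 0; switching to L would give -5, so Ben has no profitable deviation.
Neither player can gain by a unilateral deviation, so this profile is a Nash equilibrium.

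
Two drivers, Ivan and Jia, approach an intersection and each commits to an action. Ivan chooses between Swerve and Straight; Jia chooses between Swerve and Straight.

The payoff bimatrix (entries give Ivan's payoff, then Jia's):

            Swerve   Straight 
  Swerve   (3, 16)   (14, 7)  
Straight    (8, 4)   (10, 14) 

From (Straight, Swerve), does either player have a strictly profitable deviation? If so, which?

Jia

Ivan at (Straight, Swerve) earns 8; deviating to Swerve yields 3 — not better.
Jia earns 4; deviating to Straight yields 14 — a strict improvement.
Only Jia has a strictly profitable deviation.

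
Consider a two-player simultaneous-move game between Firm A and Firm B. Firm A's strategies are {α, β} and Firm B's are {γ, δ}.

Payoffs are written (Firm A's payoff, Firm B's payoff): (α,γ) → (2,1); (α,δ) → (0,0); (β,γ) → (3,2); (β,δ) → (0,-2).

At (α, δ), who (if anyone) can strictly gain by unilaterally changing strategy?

Firm A at (α, δ) earns 0; deviating to β yields 0 — not better.
Firm B earns 0; deviating to γ yields 1 — a strict improvement.
Only Firm B has a strictly profitable deviation.

Firm B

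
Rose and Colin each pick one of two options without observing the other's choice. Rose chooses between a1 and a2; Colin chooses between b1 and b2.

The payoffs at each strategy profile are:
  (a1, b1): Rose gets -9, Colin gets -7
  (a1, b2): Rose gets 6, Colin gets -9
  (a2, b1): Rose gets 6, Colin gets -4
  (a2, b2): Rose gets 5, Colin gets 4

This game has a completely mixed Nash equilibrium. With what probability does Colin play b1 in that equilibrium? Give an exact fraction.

Let y be the probability that Colin plays b1. In a completely mixed equilibrium, Rose must be indifferent between a1 and a2.
Rose's expected payoff from a1 is −9y + 6(1−y); from a2 it is 6y + 5(1−y).
Setting these equal: −15y + 6 = y + 5, so y = 1/16.

1/16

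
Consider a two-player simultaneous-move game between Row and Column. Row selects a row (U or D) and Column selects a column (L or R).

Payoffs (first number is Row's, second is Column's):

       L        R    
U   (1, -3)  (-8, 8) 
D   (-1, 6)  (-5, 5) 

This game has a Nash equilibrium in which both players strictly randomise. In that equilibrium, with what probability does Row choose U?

1/12

Let r be the probability that Row plays U. In a completely mixed equilibrium, Column must be indifferent between L and R.
Column's expected payoff from L is −3r + 6(1−r); from R it is 8r + 5(1−r).
Setting these equal: −9r + 6 = 3r + 5, so r = 1/12.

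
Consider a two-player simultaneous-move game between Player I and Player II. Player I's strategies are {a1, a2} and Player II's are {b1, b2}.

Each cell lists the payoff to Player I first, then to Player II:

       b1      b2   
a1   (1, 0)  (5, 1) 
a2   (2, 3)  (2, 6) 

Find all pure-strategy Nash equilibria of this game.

(a1, b2)

(a1, b1): Player I prefers a2 (2 > 1); Player II prefers b2 (1 > 0) — not an equilibrium.
(a1, b2): Player I gets 5 ≥ 2 from a2, and Player II gets 1 ≥ 0 from b1 — Nash equilibrium.
(a2, b1): Player II prefers b2 (6 > 3) — not an equilibrium.
(a2, b2): Player I prefers a1 (5 > 2) — not an equilibrium.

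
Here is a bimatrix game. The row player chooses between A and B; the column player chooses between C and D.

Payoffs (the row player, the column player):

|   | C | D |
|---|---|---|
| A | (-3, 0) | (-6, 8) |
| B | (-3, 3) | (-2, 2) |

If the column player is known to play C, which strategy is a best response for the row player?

Against C, the row player earns -3 from A and -3 from B.
So either strategy is a best response.

either — both A and B are best responses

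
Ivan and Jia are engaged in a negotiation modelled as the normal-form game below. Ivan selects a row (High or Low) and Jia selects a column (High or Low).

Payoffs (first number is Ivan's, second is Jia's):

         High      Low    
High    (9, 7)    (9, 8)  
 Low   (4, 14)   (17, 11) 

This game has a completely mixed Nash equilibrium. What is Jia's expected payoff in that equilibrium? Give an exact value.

35/4

First find x, the probability Ivan plays High, from Jia's indifference between High and Low: 7x + 14(1−x) = 8x + 11(1−x), giving x = 3/4.
Since Jia is indifferent in equilibrium, Jia's expected payoff equals the payoff from either column against (3/4, 1/4). Using High: 7(3/4) + 14(1/4) = 35/4.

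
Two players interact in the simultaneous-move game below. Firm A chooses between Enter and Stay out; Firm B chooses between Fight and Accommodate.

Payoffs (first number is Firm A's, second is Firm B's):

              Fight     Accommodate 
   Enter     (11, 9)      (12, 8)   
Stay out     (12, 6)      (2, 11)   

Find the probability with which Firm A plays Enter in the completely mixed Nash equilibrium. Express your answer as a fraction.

Let r be the probability that Firm A plays Enter. In a completely mixed equilibrium, Firm B must be indifferent between Fight and Accommodate.
Firm B's expected payoff from Fight is 9r + 6(1−r); from Accommodate it is 8r + 11(1−r).
Setting these equal: 3r + 6 = −3r + 11, so r = 5/6.

5/6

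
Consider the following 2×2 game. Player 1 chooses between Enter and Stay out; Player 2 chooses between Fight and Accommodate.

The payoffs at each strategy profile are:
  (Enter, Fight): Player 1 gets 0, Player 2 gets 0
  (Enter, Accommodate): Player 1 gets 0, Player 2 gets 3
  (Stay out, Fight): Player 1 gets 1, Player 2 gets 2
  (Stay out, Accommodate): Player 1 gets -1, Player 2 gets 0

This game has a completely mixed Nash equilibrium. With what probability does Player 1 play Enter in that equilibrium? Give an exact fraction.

Let r be the probability that Player 1 plays Enter. In a completely mixed equilibrium, Player 2 must be indifferent between Fight and Accommodate.
Player 2's expected payoff from Fight is 2(1−r); from Accommodate it is 3r.
Setting these equal: −2r + 2 = 3r, so r = 2/5.

2/5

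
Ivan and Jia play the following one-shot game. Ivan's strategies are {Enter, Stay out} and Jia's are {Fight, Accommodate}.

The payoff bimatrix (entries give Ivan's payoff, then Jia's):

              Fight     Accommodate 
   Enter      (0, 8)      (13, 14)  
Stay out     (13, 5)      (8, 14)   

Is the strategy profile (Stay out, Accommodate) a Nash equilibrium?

No

At (Stay out, Accommodate), Ivan earns 8; switching to Enter would give 13, so Ivan would deviate.
Jia earns 14; switching to Fight would give 5, so Jia has no profitable deviation.
Since at least one player can profitably deviate, this is not a Nash equilibrium.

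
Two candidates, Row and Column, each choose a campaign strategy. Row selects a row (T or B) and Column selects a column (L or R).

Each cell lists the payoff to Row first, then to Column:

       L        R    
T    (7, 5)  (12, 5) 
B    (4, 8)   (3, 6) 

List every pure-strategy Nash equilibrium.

(T, L) and (T, R)

(T, L): Row gets 7 ≥ 4 from B, and Column gets 5 ≥ 5 from R — Nash equilibrium.
(T, R): Row gets 12 ≥ 3 from B, and Column gets 5 ≥ 5 from L — Nash equilibrium.
(B, L): Row prefers T (7 > 4) — not an equilibrium.
(B, R): Row prefers T (12 > 3); Column prefers L (8 > 6) — not an equilibrium.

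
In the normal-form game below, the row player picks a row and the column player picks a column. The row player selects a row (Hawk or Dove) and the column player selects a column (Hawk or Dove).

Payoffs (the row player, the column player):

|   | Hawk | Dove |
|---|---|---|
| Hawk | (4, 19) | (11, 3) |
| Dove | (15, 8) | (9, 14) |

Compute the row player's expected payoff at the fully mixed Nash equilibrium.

First find y, the probability the column player plays Hawk, from the row player's indifference between Hawk and Dove: 4y + 11(1−y) = 15y + 9(1−y), giving y = 2/13.
Since the row player is indifferent in equilibrium, the row player's expected payoff equals the payoff from either row against (2/13, 11/13). Using Hawk: 4(2/13) + 11(11/13) = 129/13.

129/13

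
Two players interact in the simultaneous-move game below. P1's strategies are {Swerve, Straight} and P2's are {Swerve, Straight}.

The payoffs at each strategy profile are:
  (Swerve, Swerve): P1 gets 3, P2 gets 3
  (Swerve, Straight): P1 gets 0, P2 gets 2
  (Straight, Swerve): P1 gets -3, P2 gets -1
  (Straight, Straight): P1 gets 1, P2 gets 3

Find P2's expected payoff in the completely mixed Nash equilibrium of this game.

11/5

First find p, the probability P1 plays Swerve, from P2's indifference between Swerve and Straight: 3p − (1−p) = 2p + 3(1−p), giving p = 4/5.
Since P2 is indifferent in equilibrium, P2's expected payoff equals the payoff from either column against (4/5, 1/5). Using Swerve: 3(4/5) − (1/5) = 11/5.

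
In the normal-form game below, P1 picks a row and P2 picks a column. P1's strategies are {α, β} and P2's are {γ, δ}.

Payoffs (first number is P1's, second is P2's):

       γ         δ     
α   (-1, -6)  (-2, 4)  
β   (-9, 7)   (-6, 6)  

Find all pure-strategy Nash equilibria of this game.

(α, δ)

(α, γ): P2 prefers δ (4 > -6) — not an equilibrium.
(α, δ): P1 gets -2 ≥ -6 from β, and P2 gets 4 ≥ -6 from γ — Nash equilibrium.
(β, γ): P1 prefers α (-1 > -9) — not an equilibrium.
(β, δ): P1 prefers α (-2 > -6); P2 prefers γ (7 > 6) — not an equilibrium.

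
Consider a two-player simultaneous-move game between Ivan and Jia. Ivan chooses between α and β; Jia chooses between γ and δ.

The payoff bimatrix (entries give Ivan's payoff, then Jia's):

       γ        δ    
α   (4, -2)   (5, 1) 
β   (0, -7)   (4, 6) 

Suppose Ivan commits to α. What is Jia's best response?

Against α, Jia earns -2 from γ and 1 from δ.
So δ is the best response.

δ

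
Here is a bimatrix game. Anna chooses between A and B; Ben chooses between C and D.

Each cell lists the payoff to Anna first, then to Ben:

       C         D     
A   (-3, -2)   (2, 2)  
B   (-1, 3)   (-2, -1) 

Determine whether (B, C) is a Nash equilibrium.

Yes

At (B, C), Anna earns -1; switching to A would give -3, so Anna has no profitable deviation.
Ben earns 3; switching to D would give -1, so Ben has no profitable deviation.
Neither player can gain by a unilateral deviation, so this profile is a Nash equilibrium.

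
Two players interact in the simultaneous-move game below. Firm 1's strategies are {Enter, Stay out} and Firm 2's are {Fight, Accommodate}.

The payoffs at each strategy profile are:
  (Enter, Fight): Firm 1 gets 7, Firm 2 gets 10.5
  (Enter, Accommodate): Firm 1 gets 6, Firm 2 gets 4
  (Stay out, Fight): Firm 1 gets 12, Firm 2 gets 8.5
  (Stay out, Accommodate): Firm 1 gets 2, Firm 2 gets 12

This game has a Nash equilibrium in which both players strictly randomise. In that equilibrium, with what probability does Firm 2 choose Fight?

Let c be the probability that Firm 2 plays Fight. In a completely mixed equilibrium, Firm 1 must be indifferent between Enter and Stay out.
Firm 1's expected payoff from Enter is 7c + 6(1−c); from Stay out it is 12c + 2(1−c).
Setting these equal: c + 6 = 10c + 2, so c = 4/9.

4/9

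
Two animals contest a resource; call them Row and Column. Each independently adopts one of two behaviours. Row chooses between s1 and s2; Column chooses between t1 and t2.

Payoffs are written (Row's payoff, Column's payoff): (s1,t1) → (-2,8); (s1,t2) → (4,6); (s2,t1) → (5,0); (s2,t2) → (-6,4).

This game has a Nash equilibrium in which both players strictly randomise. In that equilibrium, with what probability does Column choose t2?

7/17

Let c be the probability that Column plays t1. In a completely mixed equilibrium, Row must be indifferent between s1 and s2.
Row's expected payoff from s1 is −2c + 4(1−c); from s2 it is 5c − 6(1−c).
Setting these equal: −6c + 4 = 11c − 6, so c = 10/17.
Therefore Column plays t2 with probability 1 − 10/17 = 7/17.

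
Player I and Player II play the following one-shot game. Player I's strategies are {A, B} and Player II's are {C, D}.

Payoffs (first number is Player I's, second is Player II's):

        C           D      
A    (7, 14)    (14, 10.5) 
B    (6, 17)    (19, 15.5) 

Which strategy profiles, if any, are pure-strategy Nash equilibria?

(A, C)

(A, C): Player I gets 7 ≥ 6 from B, and Player II gets 14 ≥ 10.5 from D — Nash equilibrium.
(A, D): Player I prefers B (19 > 14); Player II prefers C (14 > 10.5) — not an equilibrium.
(B, C): Player I prefers A (7 > 6) — not an equilibrium.
(B, D): Player II prefers C (17 > 15.5) — not an equilibrium.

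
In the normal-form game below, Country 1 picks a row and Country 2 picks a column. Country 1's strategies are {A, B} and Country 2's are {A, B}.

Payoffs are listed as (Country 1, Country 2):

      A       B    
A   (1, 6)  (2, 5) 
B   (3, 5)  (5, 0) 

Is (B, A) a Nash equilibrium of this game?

At (B, A), Country 1 earns 3; switching to A would give 1, so Country 1 has no profitable deviation.
Country 2 earns 5; switching to B would give 0, so Country 2 has no profitable deviation.
Neither player can gain by a unilateral deviation, so this profile is a Nash equilibrium.

Yes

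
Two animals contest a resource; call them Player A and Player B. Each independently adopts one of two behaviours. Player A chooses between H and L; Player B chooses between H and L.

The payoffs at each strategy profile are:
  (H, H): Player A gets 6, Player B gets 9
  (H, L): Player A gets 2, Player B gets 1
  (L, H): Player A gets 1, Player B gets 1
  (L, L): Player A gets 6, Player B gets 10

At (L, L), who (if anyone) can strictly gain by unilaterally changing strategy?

Player A at (L, L) earns 6; deviating to H yields 2 — not better.
Player B earns 10; deviating to H yields 1 — not better.
Neither player can strictly improve; the profile is a Nash equilibrium.

Neither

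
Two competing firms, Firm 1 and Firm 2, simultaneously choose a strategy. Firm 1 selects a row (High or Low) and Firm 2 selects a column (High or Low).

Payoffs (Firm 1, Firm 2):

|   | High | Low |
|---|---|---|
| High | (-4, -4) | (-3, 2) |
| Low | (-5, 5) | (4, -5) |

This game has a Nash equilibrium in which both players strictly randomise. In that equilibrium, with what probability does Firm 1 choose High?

Let x be the probability that Firm 1 plays High. In a completely mixed equilibrium, Firm 2 must be indifferent between High and Low.
Firm 2's expected payoff from High is −4x + 5(1−x); from Low it is 2x − 5(1−x).
Setting these equal: −9x + 5 = 7x − 5, so x = 5/8.

5/8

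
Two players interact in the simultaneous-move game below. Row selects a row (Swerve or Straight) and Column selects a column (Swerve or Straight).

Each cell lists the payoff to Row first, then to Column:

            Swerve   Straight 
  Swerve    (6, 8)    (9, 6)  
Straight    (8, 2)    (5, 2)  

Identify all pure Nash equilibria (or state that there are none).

(Straight, Swerve)

(Swerve, Swerve): Row prefers Straight (8 > 6) — not an equilibrium.
(Swerve, Straight): Column prefers Swerve (8 > 6) — not an equilibrium.
(Straight, Swerve): Row gets 8 ≥ 6 from Swerve, and Column gets 2 ≥ 2 from Straight — Nash equilibrium.
(Straight, Straight): Row prefers Swerve (9 > 5) — not an equilibrium.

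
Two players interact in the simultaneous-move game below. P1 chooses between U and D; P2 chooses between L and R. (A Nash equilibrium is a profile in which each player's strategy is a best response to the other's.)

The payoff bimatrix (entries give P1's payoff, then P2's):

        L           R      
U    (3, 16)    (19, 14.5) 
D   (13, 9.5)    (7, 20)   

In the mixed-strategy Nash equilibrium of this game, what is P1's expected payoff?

113/11

First find q, the probability P2 plays L, from P1's indifference between U and D: 3q + 19(1−q) = 13q + 7(1−q), giving q = 6/11.
Since P1 is indifferent in equilibrium, P1's expected payoff equals the payoff from either row against (6/11, 5/11). Using U: 3(6/11) + 19(5/11) = 113/11.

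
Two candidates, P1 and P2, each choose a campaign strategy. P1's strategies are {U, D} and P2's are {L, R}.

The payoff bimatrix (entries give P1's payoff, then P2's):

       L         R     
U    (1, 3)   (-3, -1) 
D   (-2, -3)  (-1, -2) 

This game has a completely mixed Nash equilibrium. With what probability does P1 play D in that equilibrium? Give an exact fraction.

Let x be the probability that P1 plays U. In a completely mixed equilibrium, P2 must be indifferent between L and R.
P2's expected payoff from L is 3x − 3(1−x); from R it is −x − 2(1−x).
Setting these equal: 6x − 3 = x − 2, so x = 1/5.
Therefore P1 plays D with probability 1 − 1/5 = 4/5.

4/5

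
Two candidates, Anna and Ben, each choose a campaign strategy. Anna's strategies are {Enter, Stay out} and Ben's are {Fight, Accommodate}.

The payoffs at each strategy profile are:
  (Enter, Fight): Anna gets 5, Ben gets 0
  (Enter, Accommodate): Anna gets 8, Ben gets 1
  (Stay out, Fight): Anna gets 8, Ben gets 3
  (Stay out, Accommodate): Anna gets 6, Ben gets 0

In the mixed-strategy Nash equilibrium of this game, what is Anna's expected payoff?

First find y, the probability Ben plays Fight, from Anna's indifference between Enter and Stay out: 5y + 8(1−y) = 8y + 6(1−y), giving y = 2/5.
Since Anna is indifferent in equilibrium, Anna's expected payoff equals the payoff from either row against (2/5, 3/5). Using Enter: 5(2/5) + 8(3/5) = 34/5.

34/5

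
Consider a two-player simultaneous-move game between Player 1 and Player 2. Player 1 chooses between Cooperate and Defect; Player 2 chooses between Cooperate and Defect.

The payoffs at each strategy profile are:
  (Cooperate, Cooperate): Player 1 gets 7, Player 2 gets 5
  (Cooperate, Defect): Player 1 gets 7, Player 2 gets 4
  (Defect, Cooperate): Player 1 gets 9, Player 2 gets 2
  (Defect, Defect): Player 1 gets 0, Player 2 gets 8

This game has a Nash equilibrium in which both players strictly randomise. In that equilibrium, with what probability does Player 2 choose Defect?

2/9

Let c be the probability that Player 2 plays Cooperate. In a completely mixed equilibrium, Player 1 must be indifferent between Cooperate and Defect.
Player 1's expected payoff from Cooperate is 7c + 7(1−c); from Defect it is 9c.
Setting these equal: 7 = 9c, so c = 7/9.
Therefore Player 2 plays Defect with probability 1 − 7/9 = 2/9.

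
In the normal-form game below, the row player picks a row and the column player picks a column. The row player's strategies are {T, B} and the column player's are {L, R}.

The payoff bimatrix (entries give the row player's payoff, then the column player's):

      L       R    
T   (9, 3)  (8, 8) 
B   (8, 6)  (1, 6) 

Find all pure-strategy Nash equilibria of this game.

(T, R)

(T, L): the column player prefers R (8 > 3) — not an equilibrium.
(T, R): the row player gets 8 ≥ 1 from B, and the column player gets 8 ≥ 3 from L — Nash equilibrium.
(B, L): the row player prefers T (9 > 8) — not an equilibrium.
(B, R): the row player prefers T (8 > 1) — not an equilibrium.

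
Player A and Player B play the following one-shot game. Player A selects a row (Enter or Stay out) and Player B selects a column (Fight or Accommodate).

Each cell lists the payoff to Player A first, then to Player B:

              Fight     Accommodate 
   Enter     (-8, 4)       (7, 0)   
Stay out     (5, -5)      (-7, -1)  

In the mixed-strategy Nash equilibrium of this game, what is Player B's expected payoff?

First find x, the probability Player A plays Enter, from Player B's indifference between Fight and Accommodate: 4x − 5(1−x) = −(1−x), giving x = 1/2.
Since Player B is indifferent in equilibrium, Player B's expected payoff equals the payoff from either column against (1/2, 1/2). Using Fight: 4(1/2) − 5(1/2) = -1/2.

-1/2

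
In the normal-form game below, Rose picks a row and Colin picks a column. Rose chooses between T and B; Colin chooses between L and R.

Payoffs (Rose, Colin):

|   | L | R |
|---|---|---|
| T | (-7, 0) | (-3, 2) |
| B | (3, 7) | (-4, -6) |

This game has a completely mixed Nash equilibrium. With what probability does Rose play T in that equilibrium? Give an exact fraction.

13/15

Let x be the probability that Rose plays T. In a completely mixed equilibrium, Colin must be indifferent between L and R.
Colin's expected payoff from L is 7(1−x); from R it is 2x − 6(1−x).
Setting these equal: −7x + 7 = 8x − 6, so x = 13/15.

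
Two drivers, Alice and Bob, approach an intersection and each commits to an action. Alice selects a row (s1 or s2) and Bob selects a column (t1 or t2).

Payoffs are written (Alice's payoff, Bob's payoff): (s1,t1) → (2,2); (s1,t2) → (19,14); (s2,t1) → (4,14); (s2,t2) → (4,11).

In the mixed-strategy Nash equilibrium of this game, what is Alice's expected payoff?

First find q, the probability Bob plays t1, from Alice's indifference between s1 and s2: 2q + 19(1−q) = 4q + 4(1−q), giving q = 15/17.
Since Alice is indifferent in equilibrium, Alice's expected payoff equals the payoff from either row against (15/17, 2/17). Using s1: 2(15/17) + 19(2/17) = 4.

4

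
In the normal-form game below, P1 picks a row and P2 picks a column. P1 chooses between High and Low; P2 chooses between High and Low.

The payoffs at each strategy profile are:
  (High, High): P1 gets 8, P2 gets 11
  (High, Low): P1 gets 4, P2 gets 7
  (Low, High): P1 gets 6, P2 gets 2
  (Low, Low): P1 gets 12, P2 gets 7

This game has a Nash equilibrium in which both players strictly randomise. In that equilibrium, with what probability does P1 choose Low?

4/9

Let x be the probability that P1 plays High. In a completely mixed equilibrium, P2 must be indifferent between High and Low.
P2's expected payoff from High is 11x + 2(1−x); from Low it is 7x + 7(1−x).
Setting these equal: 9x + 2 = 7, so x = 5/9.
Therefore P1 plays Low with probability 1 − 5/9 = 4/9.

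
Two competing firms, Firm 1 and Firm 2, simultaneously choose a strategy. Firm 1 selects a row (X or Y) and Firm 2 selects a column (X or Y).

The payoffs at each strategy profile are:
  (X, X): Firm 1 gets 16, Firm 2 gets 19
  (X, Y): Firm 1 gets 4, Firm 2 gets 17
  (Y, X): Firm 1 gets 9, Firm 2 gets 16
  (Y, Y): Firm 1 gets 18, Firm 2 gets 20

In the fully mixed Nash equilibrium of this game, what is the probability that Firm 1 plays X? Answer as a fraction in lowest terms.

2/3

Let r be the probability that Firm 1 plays X. In a completely mixed equilibrium, Firm 2 must be indifferent between X and Y.
Firm 2's expected payoff from X is 19r + 16(1−r); from Y it is 17r + 20(1−r).
Setting these equal: 3r + 16 = −3r + 20, so r = 2/3.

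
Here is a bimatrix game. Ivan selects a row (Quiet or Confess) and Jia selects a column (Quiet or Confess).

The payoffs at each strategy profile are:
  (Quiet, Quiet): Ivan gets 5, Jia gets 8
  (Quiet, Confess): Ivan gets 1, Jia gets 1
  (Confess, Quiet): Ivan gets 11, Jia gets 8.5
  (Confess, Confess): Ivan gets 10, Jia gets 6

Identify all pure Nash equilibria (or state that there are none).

(Confess, Quiet)

(Quiet, Quiet): Ivan prefers Confess (11 > 5) — not an equilibrium.
(Quiet, Confess): Ivan prefers Confess (10 > 1); Jia prefers Quiet (8 > 1) — not an equilibrium.
(Confess, Quiet): Ivan gets 11 ≥ 5 from Quiet, and Jia gets 8.5 ≥ 6 from Confess — Nash equilibrium.
(Confess, Confess): Jia prefers Quiet (8.5 > 6) — not an equilibrium.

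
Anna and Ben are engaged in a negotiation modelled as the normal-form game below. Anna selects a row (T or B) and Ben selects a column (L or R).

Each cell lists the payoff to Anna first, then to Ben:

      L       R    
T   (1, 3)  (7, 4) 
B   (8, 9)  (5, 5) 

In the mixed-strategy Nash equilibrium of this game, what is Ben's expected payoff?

21/5

First find x, the probability Anna plays T, from Ben's indifference between L and R: 3x + 9(1−x) = 4x + 5(1−x), giving x = 4/5.
Since Ben is indifferent in equilibrium, Ben's expected payoff equals the payoff from either column against (4/5, 1/5). Using L: 3(4/5) + 9(1/5) = 21/5.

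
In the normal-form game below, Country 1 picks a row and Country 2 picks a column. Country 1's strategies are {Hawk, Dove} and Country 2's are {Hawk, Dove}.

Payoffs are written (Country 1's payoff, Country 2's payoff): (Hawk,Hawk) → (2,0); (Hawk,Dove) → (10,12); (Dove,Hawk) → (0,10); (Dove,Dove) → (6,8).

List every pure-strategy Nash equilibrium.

(Hawk, Hawk): Country 2 prefers Dove (12 > 0) — not an equilibrium.
(Hawk, Dove): Country 1 gets 10 ≥ 6 from Dove, and Country 2 gets 12 ≥ 0 from Hawk — Nash equilibrium.
(Dove, Hawk): Country 1 prefers Hawk (2 > 0) — not an equilibrium.
(Dove, Dove): Country 1 prefers Hawk (10 > 6); Country 2 prefers Hawk (10 > 8) — not an equilibrium.

(Hawk, Dove)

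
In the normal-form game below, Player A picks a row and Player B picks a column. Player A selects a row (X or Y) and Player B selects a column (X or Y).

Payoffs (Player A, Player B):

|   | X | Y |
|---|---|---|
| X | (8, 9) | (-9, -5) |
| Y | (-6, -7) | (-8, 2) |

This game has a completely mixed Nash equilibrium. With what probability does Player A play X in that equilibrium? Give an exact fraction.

9/23

Let x be the probability that Player A plays X. In a completely mixed equilibrium, Player B must be indifferent between X and Y.
Player B's expected payoff from X is 9x − 7(1−x); from Y it is −5x + 2(1−x).
Setting these equal: 16x − 7 = −7x + 2, so x = 9/23.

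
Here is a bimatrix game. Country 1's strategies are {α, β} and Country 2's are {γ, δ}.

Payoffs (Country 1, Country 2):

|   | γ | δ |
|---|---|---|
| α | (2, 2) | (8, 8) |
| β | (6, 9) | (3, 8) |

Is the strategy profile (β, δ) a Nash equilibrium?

At (β, δ), Country 1 earns 3; switching to α would give 8, so Country 1 would deviate.
Country 2 earns 8; switching to γ would give 9, so Country 2 would deviate.
Since at least one player can profitably deviate, this is not a Nash equilibrium.

No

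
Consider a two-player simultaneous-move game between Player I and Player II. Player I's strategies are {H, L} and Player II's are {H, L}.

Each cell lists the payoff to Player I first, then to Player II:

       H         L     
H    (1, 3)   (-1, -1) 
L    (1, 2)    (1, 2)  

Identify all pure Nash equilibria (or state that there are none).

(H, H) and (L, H) and (L, L)

(H, H): Player I gets 1 ≥ 1 from L, and Player II gets 3 ≥ -1 from L — Nash equilibrium.
(H, L): Player I prefers L (1 > -1); Player II prefers H (3 > -1) — not an equilibrium.
(L, H): Player I gets 1 ≥ 1 from H, and Player II gets 2 ≥ 2 from L — Nash equilibrium.
(L, L): Player I gets 1 ≥ -1 from H, and Player II gets 2 ≥ 2 from H — Nash equilibrium.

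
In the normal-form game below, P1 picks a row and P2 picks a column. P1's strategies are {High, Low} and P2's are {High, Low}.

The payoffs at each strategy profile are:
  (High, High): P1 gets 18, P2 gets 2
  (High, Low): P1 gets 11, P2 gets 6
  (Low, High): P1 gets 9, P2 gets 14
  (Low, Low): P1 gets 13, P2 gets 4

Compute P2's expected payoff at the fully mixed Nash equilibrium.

38/7

First find x, the probability P1 plays High, from P2's indifference between High and Low: 2x + 14(1−x) = 6x + 4(1−x), giving x = 5/7.
Since P2 is indifferent in equilibrium, P2's expected payoff equals the payoff from either column against (5/7, 2/7). Using High: 2(5/7) + 14(2/7) = 38/7.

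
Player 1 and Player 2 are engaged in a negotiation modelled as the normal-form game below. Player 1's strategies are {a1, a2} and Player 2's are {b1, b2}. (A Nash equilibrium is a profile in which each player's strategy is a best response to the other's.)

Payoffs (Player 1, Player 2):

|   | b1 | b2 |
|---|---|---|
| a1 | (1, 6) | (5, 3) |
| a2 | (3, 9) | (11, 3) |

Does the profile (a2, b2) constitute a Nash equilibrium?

At (a2, b2), Player 1 earns 11; switching to a1 would give 5, so Player 1 has no profitable deviation.
Player 2 earns 3; switching to b1 would give 9, so Player 2 would deviate.
Since at least one player can profitably deviate, this is not a Nash equilibrium.

No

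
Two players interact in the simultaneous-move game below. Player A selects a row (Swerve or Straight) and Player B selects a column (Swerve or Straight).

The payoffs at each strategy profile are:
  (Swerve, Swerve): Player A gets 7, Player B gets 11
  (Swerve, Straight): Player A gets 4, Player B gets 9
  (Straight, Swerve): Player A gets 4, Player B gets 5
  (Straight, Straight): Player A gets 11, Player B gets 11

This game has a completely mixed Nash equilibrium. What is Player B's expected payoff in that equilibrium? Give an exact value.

19/2

First find x, the probability Player A plays Swerve, from Player B's indifference between Swerve and Straight: 11x + 5(1−x) = 9x + 11(1−x), giving x = 3/4.
Since Player B is indifferent in equilibrium, Player B's expected payoff equals the payoff from either column against (3/4, 1/4). Using Swerve: 11(3/4) + 5(1/4) = 19/2.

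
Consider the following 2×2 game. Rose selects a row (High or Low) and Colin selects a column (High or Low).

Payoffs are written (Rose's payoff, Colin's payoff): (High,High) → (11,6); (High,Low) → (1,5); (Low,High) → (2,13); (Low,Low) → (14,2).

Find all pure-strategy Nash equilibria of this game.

(High, High)

(High, High): Rose gets 11 ≥ 2 from Low, and Colin gets 6 ≥ 5 from Low — Nash equilibrium.
(High, Low): Rose prefers Low (14 > 1); Colin prefers High (6 > 5) — not an equilibrium.
(Low, High): Rose prefers High (11 > 2) — not an equilibrium.
(Low, Low): Colin prefers High (13 > 2) — not an equilibrium.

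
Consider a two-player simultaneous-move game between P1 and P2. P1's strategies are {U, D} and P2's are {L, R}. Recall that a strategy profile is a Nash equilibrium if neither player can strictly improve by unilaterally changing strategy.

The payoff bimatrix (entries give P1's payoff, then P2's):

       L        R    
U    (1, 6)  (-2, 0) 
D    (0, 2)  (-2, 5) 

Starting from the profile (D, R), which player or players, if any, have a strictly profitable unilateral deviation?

P1 at (D, R) earns -2; deviating to U yields -2 — not better.
P2 earns 5; deviating to L yields 2 — not better.
Neither player can strictly improve; the profile is a Nash equilibrium.

Neither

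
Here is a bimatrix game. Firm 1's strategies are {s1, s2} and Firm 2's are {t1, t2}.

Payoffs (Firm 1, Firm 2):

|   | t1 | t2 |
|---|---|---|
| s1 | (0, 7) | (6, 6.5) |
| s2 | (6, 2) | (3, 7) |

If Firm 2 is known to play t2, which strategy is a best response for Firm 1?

Against t2, Firm 1 earns 6 from s1 and 3 from s2.
So s1 is the best response.

s1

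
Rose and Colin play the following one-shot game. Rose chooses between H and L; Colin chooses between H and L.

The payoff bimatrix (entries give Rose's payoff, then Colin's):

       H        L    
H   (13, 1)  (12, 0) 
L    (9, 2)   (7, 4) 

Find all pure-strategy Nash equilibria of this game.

(H, H)

(H, H): Rose gets 13 ≥ 9 from L, and Colin gets 1 ≥ 0 from L — Nash equilibrium.
(H, L): Colin prefers H (1 > 0) — not an equilibrium.
(L, H): Rose prefers H (13 > 9); Colin prefers L (4 > 2) — not an equilibrium.
(L, L): Rose prefers H (12 > 7) — not an equilibrium.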